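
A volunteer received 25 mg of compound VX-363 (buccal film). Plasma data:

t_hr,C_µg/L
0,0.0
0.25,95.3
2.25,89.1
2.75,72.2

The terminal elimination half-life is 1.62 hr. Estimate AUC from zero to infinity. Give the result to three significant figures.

Trapezoidal AUC_0→2.75:
  [0→0.25]: (0.0+95.3)/2 × 0.25 = 11.9125
  [0.25→2.25]: (95.3+89.1)/2 × 2 = 184.4
  [2.25→2.75]: (89.1+72.2)/2 × 0.5 = 40.325
  Sum = 236.6375 µg/L·hr
k_e = ln2 / t½ = 0.693147 / 1.62 = 0.4279 hr^-1
Extrapolated tail: C_last / k_e = 72.2 / 0.4279 = 168.731
AUC_0→∞ = 236.6375 + 168.731 = 405.3685 µg/L·hr

AUC = 405 µg/L·hr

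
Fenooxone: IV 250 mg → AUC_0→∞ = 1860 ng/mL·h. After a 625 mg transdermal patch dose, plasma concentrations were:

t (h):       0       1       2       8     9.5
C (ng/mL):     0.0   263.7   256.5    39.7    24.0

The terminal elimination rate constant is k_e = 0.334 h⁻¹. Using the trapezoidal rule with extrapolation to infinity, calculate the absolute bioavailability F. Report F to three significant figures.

F = 0.301

Trapezoidal AUC_0→9.5 (transdermal patch):
  [0→1]: (0.0+263.7)/2 × 1 = 131.85
  [1→2]: (263.7+256.5)/2 × 1 = 260.1
  [2→8]: (256.5+39.7)/2 × 6 = 888.6
  [8→9.5]: (39.7+24.0)/2 × 1.5 = 47.775
  Sum = 1328.325 ng/mL·h
Tail: C_last/k_e = 24.0/0.334 = 71.856
AUC_0→∞ (transdermal patch) = 1328.325 + 71.856 = 1400.181 ng/mL·h
F = (AUC_ev/D_ev)/(AUC_iv/D_iv) = (1400.181/625)/(1860/250) = 2.2402896/7.44 = 0.3011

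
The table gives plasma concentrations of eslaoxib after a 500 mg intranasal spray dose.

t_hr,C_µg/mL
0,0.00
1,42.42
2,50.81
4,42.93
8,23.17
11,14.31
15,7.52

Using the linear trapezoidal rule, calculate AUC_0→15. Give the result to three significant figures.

AUC = 394 µg/mL·hr

Trapezoidal AUC_0→15:
  [0→1]: (0.00+42.42)/2 × 1 = 21.21
  [1→2]: (42.42+50.81)/2 × 1 = 46.615
  [2→4]: (50.81+42.93)/2 × 2 = 93.74
  [4→8]: (42.93+23.17)/2 × 4 = 132.2
  [8→11]: (23.17+14.31)/2 × 3 = 56.22
  [11→15]: (14.31+7.52)/2 × 4 = 43.66
  Sum = 393.645 µg/mL·hr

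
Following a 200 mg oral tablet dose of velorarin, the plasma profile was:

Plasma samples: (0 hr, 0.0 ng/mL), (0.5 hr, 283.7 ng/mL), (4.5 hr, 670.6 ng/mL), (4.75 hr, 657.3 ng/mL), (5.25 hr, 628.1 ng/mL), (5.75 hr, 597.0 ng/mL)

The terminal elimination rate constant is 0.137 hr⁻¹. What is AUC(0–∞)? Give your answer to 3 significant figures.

AUC = 7130 ng/mL·hr

Trapezoidal AUC_0→5.75:
  [0→0.5]: (0.0+283.7)/2 × 0.5 = 70.925
  [0.5→4.5]: (283.7+670.6)/2 × 4 = 1908.6
  [4.5→4.75]: (670.6+657.3)/2 × 0.25 = 165.9875
  [4.75→5.25]: (657.3+628.1)/2 × 0.5 = 321.35
  [5.25→5.75]: (628.1+597.0)/2 × 0.5 = 306.275
  Sum = 2773.1375 ng/mL·hr
Extrapolated tail: C_last / k_e = 597.0 / 0.137 = 4357.664
AUC_0→∞ = 2773.1375 + 4357.664 = 7130.8015 ng/mL·hr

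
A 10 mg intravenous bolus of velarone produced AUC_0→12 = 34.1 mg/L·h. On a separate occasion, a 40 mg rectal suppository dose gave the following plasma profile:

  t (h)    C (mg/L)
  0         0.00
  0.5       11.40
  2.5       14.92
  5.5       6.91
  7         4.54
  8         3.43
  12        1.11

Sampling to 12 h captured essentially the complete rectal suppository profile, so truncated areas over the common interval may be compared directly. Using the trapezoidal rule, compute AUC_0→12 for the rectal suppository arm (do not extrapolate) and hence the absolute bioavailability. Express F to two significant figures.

Trapezoidal AUC_0→12 (rectal suppository):
  [0→0.5]: (0.00+11.40)/2 × 0.5 = 2.85
  [0.5→2.5]: (11.40+14.92)/2 × 2 = 26.32
  [2.5→5.5]: (14.92+6.91)/2 × 3 = 32.745
  [5.5→7]: (6.91+4.54)/2 × 1.5 = 8.5875
  [7→8]: (4.54+3.43)/2 × 1 = 3.985
  [8→12]: (3.43+1.11)/2 × 4 = 9.08
  Sum = 83.5675 mg/L·h
F = (AUC_ev/D_ev)/(AUC_iv/D_iv) = (83.5675/40)/(34.1/10) = 2.0891875/3.41 = 0.6127

F = 0.61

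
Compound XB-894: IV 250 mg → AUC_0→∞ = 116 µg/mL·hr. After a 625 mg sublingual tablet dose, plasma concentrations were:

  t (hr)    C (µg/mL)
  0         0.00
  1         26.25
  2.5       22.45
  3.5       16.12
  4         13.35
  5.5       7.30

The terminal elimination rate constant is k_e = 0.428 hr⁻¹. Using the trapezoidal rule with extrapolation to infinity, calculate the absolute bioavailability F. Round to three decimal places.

F = 0.375

Trapezoidal AUC_0→5.5 (sublingual tablet):
  [0→1]: (0.00+26.25)/2 × 1 = 13.125
  [1→2.5]: (26.25+22.45)/2 × 1.5 = 36.525
  [2.5→3.5]: (22.45+16.12)/2 × 1 = 19.285
  [3.5→4]: (16.12+13.35)/2 × 0.5 = 7.3675
  [4→5.5]: (13.35+7.30)/2 × 1.5 = 15.4875
  Sum = 91.79 µg/mL·hr
Tail: C_last/k_e = 7.30/0.428 = 17.056
AUC_0→∞ (sublingual tablet) = 91.79 + 17.056 = 108.846 µg/mL·hr
F = (AUC_ev/D_ev)/(AUC_iv/D_iv) = (108.846/625)/(116/250) = 0.1741536/0.464 = 0.3753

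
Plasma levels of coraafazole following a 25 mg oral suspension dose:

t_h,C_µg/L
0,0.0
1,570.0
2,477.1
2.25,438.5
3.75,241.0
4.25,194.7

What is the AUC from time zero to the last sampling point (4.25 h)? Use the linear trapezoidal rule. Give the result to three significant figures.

Trapezoidal AUC_0→4.25:
  [0→1]: (0.0+570.0)/2 × 1 = 285.0
  [1→2]: (570.0+477.1)/2 × 1 = 523.55
  [2→2.25]: (477.1+438.5)/2 × 0.25 = 114.45
  [2.25→3.75]: (438.5+241.0)/2 × 1.5 = 509.625
  [3.75→4.25]: (241.0+194.7)/2 × 0.5 = 108.925
  Sum = 1541.55 µg/L·h

AUC = 1540 µg/L·h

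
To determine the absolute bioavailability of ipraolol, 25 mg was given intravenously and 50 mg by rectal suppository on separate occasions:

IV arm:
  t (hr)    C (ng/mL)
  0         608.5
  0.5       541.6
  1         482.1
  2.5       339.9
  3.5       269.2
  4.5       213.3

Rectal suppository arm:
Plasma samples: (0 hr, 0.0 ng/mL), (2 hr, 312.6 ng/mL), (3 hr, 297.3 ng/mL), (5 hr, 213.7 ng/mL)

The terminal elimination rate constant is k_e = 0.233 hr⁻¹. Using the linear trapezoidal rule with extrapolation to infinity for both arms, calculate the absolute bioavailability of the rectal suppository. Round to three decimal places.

Trapezoidal AUC_0→4.5 (IV):
  [0→0.5]: (608.5+541.6)/2 × 0.5 = 287.525
  [0.5→1]: (541.6+482.1)/2 × 0.5 = 255.925
  [1→2.5]: (482.1+339.9)/2 × 1.5 = 616.5
  [2.5→3.5]: (339.9+269.2)/2 × 1 = 304.55
  [3.5→4.5]: (269.2+213.3)/2 × 1 = 241.25
  Sum = 1705.75 ng/mL·hr
IV tail: 213.3/0.233 = 915.451; AUC_iv,0→∞ = 1705.75 + 915.451 = 2621.201 ng/mL·hr
Trapezoidal AUC_0→5 (rectal suppository):
  [0→2]: (0.0+312.6)/2 × 2 = 312.6
  [2→3]: (312.6+297.3)/2 × 1 = 304.95
  [3→5]: (297.3+213.7)/2 × 2 = 511.0
  Sum = 1128.55 ng/mL·hr
rectal suppository tail: 213.7/0.233 = 917.167; AUC_ev,0→∞ = 1128.55 + 917.167 = 2045.717 ng/mL·hr
F = (AUC_ev/D_ev)/(AUC_iv/D_iv) = (2045.717/50)/(2621.201/25) = 40.91434/104.84804 = 0.3902

F = 0.390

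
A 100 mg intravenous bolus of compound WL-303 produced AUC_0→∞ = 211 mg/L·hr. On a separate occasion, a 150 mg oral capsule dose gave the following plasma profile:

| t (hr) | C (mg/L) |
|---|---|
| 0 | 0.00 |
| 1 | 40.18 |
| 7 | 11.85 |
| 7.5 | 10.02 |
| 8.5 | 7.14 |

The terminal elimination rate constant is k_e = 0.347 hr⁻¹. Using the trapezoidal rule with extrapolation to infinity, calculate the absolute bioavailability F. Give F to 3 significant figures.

Trapezoidal AUC_0→8.5 (oral capsule):
  [0→1]: (0.00+40.18)/2 × 1 = 20.09
  [1→7]: (40.18+11.85)/2 × 6 = 156.09
  [7→7.5]: (11.85+10.02)/2 × 0.5 = 5.4675
  [7.5→8.5]: (10.02+7.14)/2 × 1 = 8.58
  Sum = 190.2275 mg/L·hr
Tail: C_last/k_e = 7.14/0.347 = 20.576
AUC_0→∞ (oral capsule) = 190.2275 + 20.576 = 210.8035 mg/L·hr
F = (AUC_ev/D_ev)/(AUC_iv/D_iv) = (210.8035/150)/(211/100) = 1.40536/2.11 = 0.6660

F = 0.666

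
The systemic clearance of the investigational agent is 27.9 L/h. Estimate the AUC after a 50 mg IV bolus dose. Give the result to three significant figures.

AUC = 1.79 mg/L·h

AUC_0→∞ = Dose_iv / CL
        = 50 / 27.9 = 1.79211 mg/L·h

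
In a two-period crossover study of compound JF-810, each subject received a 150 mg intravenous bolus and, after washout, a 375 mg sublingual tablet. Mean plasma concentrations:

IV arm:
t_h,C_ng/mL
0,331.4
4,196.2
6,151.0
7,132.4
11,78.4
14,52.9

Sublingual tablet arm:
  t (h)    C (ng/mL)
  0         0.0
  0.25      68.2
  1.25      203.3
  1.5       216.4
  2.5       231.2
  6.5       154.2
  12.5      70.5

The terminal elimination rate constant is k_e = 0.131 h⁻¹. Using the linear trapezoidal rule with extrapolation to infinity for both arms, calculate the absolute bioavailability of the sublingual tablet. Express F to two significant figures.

Trapezoidal AUC_0→14 (IV):
  [0→4]: (331.4+196.2)/2 × 4 = 1055.2
  [4→6]: (196.2+151.0)/2 × 2 = 347.2
  [6→7]: (151.0+132.4)/2 × 1 = 141.7
  [7→11]: (132.4+78.4)/2 × 4 = 421.6
  [11→14]: (78.4+52.9)/2 × 3 = 196.95
  Sum = 2162.65 ng/mL·h
IV tail: 52.9/0.131 = 403.817; AUC_iv,0→∞ = 2162.65 + 403.817 = 2566.467 ng/mL·h
Trapezoidal AUC_0→12.5 (sublingual tablet):
  [0→0.25]: (0.0+68.2)/2 × 0.25 = 8.525
  [0.25→1.25]: (68.2+203.3)/2 × 1 = 135.75
  [1.25→1.5]: (203.3+216.4)/2 × 0.25 = 52.4625
  [1.5→2.5]: (216.4+231.2)/2 × 1 = 223.8
  [2.5→6.5]: (231.2+154.2)/2 × 4 = 770.8
  [6.5→12.5]: (154.2+70.5)/2 × 6 = 674.1
  Sum = 1865.4375 ng/mL·h
sublingual tablet tail: 70.5/0.131 = 538.168; AUC_ev,0→∞ = 1865.4375 + 538.168 = 2403.6055 ng/mL·h
F = (AUC_ev/D_ev)/(AUC_iv/D_iv) = (2403.6055/375)/(2566.467/150) = 6.40961/17.10978 = 0.3746

F = 0.37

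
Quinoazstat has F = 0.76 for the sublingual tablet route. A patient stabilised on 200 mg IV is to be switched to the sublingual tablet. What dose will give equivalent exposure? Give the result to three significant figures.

For equal systemic exposure: F × D_ev = D_iv
D_ev = D_iv / F = 200 / 0.76 = 263.158 mg

D_sublingual = 263 mg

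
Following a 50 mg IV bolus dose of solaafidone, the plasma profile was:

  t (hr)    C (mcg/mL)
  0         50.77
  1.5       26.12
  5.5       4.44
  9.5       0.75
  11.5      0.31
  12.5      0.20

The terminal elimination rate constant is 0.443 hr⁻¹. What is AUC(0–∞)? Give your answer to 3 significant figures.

Trapezoidal AUC_0→12.5:
  [0→1.5]: (50.77+26.12)/2 × 1.5 = 57.6675
  [1.5→5.5]: (26.12+4.44)/2 × 4 = 61.12
  [5.5→9.5]: (4.44+0.75)/2 × 4 = 10.38
  [9.5→11.5]: (0.75+0.31)/2 × 2 = 1.06
  [11.5→12.5]: (0.31+0.20)/2 × 1 = 0.255
  Sum = 130.4825 mcg/mL·hr
Extrapolated tail: C_last / k_e = 0.20 / 0.443 = 0.451
AUC_0→∞ = 130.4825 + 0.451 = 130.9335 mcg/mL·hr

AUC = 131 mcg/mL·hr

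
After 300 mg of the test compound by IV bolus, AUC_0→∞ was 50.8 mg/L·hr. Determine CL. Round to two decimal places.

CL = 5.91 L/hr

CL = Dose_iv / AUC_0→∞
   = 300 / 50.8 = 5.90551 L/hr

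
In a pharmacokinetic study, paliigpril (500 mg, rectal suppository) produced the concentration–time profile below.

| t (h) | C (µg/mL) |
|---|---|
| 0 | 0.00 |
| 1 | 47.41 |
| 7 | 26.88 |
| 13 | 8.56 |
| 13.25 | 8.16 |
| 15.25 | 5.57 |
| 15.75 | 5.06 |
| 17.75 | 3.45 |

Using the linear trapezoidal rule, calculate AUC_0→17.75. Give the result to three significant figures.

Trapezoidal AUC_0→17.75:
  [0→1]: (0.00+47.41)/2 × 1 = 23.705
  [1→7]: (47.41+26.88)/2 × 6 = 222.87
  [7→13]: (26.88+8.56)/2 × 6 = 106.32
  [13→13.25]: (8.56+8.16)/2 × 0.25 = 2.09
  [13.25→15.25]: (8.16+5.57)/2 × 2 = 13.73
  [15.25→15.75]: (5.57+5.06)/2 × 0.5 = 2.6575
  [15.75→17.75]: (5.06+3.45)/2 × 2 = 8.51
  Sum = 379.8825 µg/mL·h

AUC = 380 µg/mL·h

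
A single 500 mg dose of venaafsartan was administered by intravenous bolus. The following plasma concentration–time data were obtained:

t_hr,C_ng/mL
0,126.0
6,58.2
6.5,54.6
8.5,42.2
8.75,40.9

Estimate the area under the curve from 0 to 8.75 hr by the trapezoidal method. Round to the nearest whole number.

Trapezoidal AUC_0→8.75:
  [0→6]: (126.0+58.2)/2 × 6 = 552.6
  [6→6.5]: (58.2+54.6)/2 × 0.5 = 28.2
  [6.5→8.5]: (54.6+42.2)/2 × 2 = 96.8
  [8.5→8.75]: (42.2+40.9)/2 × 0.25 = 10.3875
  Sum = 687.9875 ng/mL·hr

AUC = 688 ng/mL·hr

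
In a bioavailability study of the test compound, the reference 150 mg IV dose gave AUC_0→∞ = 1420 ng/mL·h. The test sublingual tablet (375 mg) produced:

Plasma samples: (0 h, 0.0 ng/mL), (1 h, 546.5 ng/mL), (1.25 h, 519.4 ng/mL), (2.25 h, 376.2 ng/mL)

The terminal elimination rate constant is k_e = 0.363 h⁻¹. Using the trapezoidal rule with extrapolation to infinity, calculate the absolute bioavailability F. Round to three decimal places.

Trapezoidal AUC_0→2.25 (sublingual tablet):
  [0→1]: (0.0+546.5)/2 × 1 = 273.25
  [1→1.25]: (546.5+519.4)/2 × 0.25 = 133.2375
  [1.25→2.25]: (519.4+376.2)/2 × 1 = 447.8
  Sum = 854.2875 ng/mL·h
Tail: C_last/k_e = 376.2/0.363 = 1036.364
AUC_0→∞ (sublingual tablet) = 854.2875 + 1036.364 = 1890.6515 ng/mL·h
F = (AUC_ev/D_ev)/(AUC_iv/D_iv) = (1890.6515/375)/(1420/150) = 5.04174/9.46667 = 0.5326

F = 0.533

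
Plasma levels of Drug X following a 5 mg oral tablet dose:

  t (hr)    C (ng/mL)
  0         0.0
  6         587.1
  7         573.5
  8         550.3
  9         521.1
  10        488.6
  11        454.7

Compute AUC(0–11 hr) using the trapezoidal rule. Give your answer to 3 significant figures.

Trapezoidal AUC_0→11:
  [0→6]: (0.0+587.1)/2 × 6 = 1761.3
  [6→7]: (587.1+573.5)/2 × 1 = 580.3
  [7→8]: (573.5+550.3)/2 × 1 = 561.9
  [8→9]: (550.3+521.1)/2 × 1 = 535.7
  [9→10]: (521.1+488.6)/2 × 1 = 504.85
  [10→11]: (488.6+454.7)/2 × 1 = 471.65
  Sum = 4415.7 ng/mL·hr

AUC = 4420 ng/mL·hr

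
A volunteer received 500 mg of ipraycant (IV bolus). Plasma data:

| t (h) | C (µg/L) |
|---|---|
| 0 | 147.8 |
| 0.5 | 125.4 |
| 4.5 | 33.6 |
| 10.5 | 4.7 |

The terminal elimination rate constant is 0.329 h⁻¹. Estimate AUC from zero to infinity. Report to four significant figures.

Trapezoidal AUC_0→10.5:
  [0→0.5]: (147.8+125.4)/2 × 0.5 = 68.3
  [0.5→4.5]: (125.4+33.6)/2 × 4 = 318.0
  [4.5→10.5]: (33.6+4.7)/2 × 6 = 114.9
  Sum = 501.2 µg/L·h
Extrapolated tail: C_last / k_e = 4.7 / 0.329 = 14.286
AUC_0→∞ = 501.2 + 14.286 = 515.486 µg/L·h

AUC = 515.5 µg/L·h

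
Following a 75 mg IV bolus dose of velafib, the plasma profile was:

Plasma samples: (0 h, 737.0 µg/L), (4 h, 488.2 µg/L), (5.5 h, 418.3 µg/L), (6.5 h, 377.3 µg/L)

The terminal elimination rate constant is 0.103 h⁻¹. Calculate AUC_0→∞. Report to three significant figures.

Trapezoidal AUC_0→6.5:
  [0→4]: (737.0+488.2)/2 × 4 = 2450.4
  [4→5.5]: (488.2+418.3)/2 × 1.5 = 679.875
  [5.5→6.5]: (418.3+377.3)/2 × 1 = 397.8
  Sum = 3528.075 µg/L·h
Extrapolated tail: C_last / k_e = 377.3 / 0.103 = 3663.107
AUC_0→∞ = 3528.075 + 3663.107 = 7191.182 µg/L·h

AUC = 7190 µg/L·h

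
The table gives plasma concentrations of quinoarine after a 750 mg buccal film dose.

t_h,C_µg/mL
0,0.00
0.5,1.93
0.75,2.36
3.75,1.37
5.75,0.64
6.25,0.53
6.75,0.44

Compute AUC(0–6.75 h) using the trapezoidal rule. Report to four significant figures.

AUC = 9.159 µg/mL·h

Trapezoidal AUC_0→6.75:
  [0→0.5]: (0.00+1.93)/2 × 0.5 = 0.4825
  [0.5→0.75]: (1.93+2.36)/2 × 0.25 = 0.53625
  [0.75→3.75]: (2.36+1.37)/2 × 3 = 5.595
  [3.75→5.75]: (1.37+0.64)/2 × 2 = 2.01
  [5.75→6.25]: (0.64+0.53)/2 × 0.5 = 0.2925
  [6.25→6.75]: (0.53+0.44)/2 × 0.5 = 0.2425
  Sum = 9.15875 µg/mL·h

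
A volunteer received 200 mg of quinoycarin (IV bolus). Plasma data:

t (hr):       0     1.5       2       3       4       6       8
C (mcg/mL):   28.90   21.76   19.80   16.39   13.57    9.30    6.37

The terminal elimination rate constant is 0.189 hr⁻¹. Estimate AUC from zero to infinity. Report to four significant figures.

AUC = 153.7 mcg/mL·hr

Trapezoidal AUC_0→8:
  [0→1.5]: (28.90+21.76)/2 × 1.5 = 37.995
  [1.5→2]: (21.76+19.80)/2 × 0.5 = 10.39
  [2→3]: (19.80+16.39)/2 × 1 = 18.095
  [3→4]: (16.39+13.57)/2 × 1 = 14.98
  [4→6]: (13.57+9.30)/2 × 2 = 22.87
  [6→8]: (9.30+6.37)/2 × 2 = 15.67
  Sum = 120.0 mcg/mL·hr
Extrapolated tail: C_last / k_e = 6.37 / 0.189 = 33.704
AUC_0→∞ = 120.0 + 33.704 = 153.704 mcg/mL·hr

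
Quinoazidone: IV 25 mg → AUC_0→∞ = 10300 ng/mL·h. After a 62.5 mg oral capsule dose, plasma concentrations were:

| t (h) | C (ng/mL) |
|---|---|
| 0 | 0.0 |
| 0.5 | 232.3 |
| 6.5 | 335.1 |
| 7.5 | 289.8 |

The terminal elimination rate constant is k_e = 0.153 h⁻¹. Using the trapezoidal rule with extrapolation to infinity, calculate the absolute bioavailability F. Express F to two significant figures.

Trapezoidal AUC_0→7.5 (oral capsule):
  [0→0.5]: (0.0+232.3)/2 × 0.5 = 58.075
  [0.5→6.5]: (232.3+335.1)/2 × 6 = 1702.2
  [6.5→7.5]: (335.1+289.8)/2 × 1 = 312.45
  Sum = 2072.725 ng/mL·h
Tail: C_last/k_e = 289.8/0.153 = 1894.118
AUC_0→∞ (oral capsule) = 2072.725 + 1894.118 = 3966.843 ng/mL·h
F = (AUC_ev/D_ev)/(AUC_iv/D_iv) = (3966.843/62.5)/(10300/25) = 63.469488/412 = 0.1541

F = 0.15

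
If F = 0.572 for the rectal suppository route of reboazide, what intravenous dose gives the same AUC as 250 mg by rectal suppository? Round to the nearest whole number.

D_iv = 143 mg

Systemic exposure from an extravascular dose = F × D_ev, so the equivalent IV dose is F × D_ev.
D_iv = F × D_ev = 0.572 × 250 = 143 mg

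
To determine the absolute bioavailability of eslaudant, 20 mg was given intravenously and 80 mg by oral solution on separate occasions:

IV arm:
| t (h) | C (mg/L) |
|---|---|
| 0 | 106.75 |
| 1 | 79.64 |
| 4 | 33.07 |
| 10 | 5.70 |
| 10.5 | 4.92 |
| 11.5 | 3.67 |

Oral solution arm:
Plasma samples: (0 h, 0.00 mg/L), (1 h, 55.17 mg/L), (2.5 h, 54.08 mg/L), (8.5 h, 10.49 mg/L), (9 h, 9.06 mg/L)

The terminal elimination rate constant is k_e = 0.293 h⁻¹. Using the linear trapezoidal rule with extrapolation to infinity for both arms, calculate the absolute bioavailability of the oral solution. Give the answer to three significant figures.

Trapezoidal AUC_0→11.5 (IV):
  [0→1]: (106.75+79.64)/2 × 1 = 93.195
  [1→4]: (79.64+33.07)/2 × 3 = 169.065
  [4→10]: (33.07+5.70)/2 × 6 = 116.31
  [10→10.5]: (5.70+4.92)/2 × 0.5 = 2.655
  [10.5→11.5]: (4.92+3.67)/2 × 1 = 4.295
  Sum = 385.52 mg/L·h
IV tail: 3.67/0.293 = 12.526; AUC_iv,0→∞ = 385.52 + 12.526 = 398.046 mg/L·h
Trapezoidal AUC_0→9 (oral solution):
  [0→1]: (0.00+55.17)/2 × 1 = 27.585
  [1→2.5]: (55.17+54.08)/2 × 1.5 = 81.9375
  [2.5→8.5]: (54.08+10.49)/2 × 6 = 193.71
  [8.5→9]: (10.49+9.06)/2 × 0.5 = 4.8875
  Sum = 308.12 mg/L·h
oral solution tail: 9.06/0.293 = 30.922; AUC_ev,0→∞ = 308.12 + 30.922 = 339.042 mg/L·h
F = (AUC_ev/D_ev)/(AUC_iv/D_iv) = (339.042/80)/(398.046/20) = 4.238025/19.9023 = 0.2129

F = 0.213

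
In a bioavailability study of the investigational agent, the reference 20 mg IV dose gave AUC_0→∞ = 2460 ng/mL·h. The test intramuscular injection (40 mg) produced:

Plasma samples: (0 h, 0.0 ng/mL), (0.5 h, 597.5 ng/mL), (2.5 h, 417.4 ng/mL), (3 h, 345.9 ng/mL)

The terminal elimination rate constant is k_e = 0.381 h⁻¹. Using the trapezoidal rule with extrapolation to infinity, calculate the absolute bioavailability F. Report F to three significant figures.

Trapezoidal AUC_0→3 (intramuscular injection):
  [0→0.5]: (0.0+597.5)/2 × 0.5 = 149.375
  [0.5→2.5]: (597.5+417.4)/2 × 2 = 1014.9
  [2.5→3]: (417.4+345.9)/2 × 0.5 = 190.825
  Sum = 1355.1 ng/mL·h
Tail: C_last/k_e = 345.9/0.381 = 907.874
AUC_0→∞ (intramuscular injection) = 1355.1 + 907.874 = 2262.974 ng/mL·h
F = (AUC_ev/D_ev)/(AUC_iv/D_iv) = (2262.974/40)/(2460/20) = 56.57435/123 = 0.4600

F = 0.460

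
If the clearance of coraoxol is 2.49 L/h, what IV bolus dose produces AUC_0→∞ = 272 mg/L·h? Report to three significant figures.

Dose_iv = CL × AUC_0→∞
     = 2.49 × 272 = 677.28 mg

Dose = 677 mg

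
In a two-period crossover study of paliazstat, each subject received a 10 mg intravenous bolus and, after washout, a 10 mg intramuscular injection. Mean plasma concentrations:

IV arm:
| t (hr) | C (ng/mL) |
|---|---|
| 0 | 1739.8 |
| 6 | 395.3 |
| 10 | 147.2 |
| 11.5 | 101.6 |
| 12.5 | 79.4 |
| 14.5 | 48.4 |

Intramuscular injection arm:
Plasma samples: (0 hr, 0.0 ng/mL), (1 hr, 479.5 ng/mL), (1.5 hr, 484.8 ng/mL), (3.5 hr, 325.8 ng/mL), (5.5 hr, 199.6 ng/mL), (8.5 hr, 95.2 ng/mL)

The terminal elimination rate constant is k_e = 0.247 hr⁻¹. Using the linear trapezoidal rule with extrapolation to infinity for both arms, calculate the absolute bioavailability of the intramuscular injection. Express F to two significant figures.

Trapezoidal AUC_0→14.5 (IV):
  [0→6]: (1739.8+395.3)/2 × 6 = 6405.3
  [6→10]: (395.3+147.2)/2 × 4 = 1085.0
  [10→11.5]: (147.2+101.6)/2 × 1.5 = 186.6
  [11.5→12.5]: (101.6+79.4)/2 × 1 = 90.5
  [12.5→14.5]: (79.4+48.4)/2 × 2 = 127.8
  Sum = 7895.2 ng/mL·hr
IV tail: 48.4/0.247 = 195.951; AUC_iv,0→∞ = 7895.2 + 195.951 = 8091.151 ng/mL·hr
Trapezoidal AUC_0→8.5 (intramuscular injection):
  [0→1]: (0.0+479.5)/2 × 1 = 239.75
  [1→1.5]: (479.5+484.8)/2 × 0.5 = 241.075
  [1.5→3.5]: (484.8+325.8)/2 × 2 = 810.6
  [3.5→5.5]: (325.8+199.6)/2 × 2 = 525.4
  [5.5→8.5]: (199.6+95.2)/2 × 3 = 442.2
  Sum = 2259.025 ng/mL·hr
intramuscular injection tail: 95.2/0.247 = 385.425; AUC_ev,0→∞ = 2259.025 + 385.425 = 2644.45 ng/mL·hr
F = (AUC_ev/D_ev)/(AUC_iv/D_iv) = (2644.45/10)/(8091.151/10) = 264.445/809.1151 = 0.3268

F = 0.33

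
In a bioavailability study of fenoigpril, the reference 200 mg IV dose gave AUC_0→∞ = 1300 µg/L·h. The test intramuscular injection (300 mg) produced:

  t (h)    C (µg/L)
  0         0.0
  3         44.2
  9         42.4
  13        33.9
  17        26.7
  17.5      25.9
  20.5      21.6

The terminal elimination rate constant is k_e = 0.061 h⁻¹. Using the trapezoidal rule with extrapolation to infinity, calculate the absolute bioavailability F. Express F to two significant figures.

Trapezoidal AUC_0→20.5 (intramuscular injection):
  [0→3]: (0.0+44.2)/2 × 3 = 66.3
  [3→9]: (44.2+42.4)/2 × 6 = 259.8
  [9→13]: (42.4+33.9)/2 × 4 = 152.6
  [13→17]: (33.9+26.7)/2 × 4 = 121.2
  [17→17.5]: (26.7+25.9)/2 × 0.5 = 13.15
  [17.5→20.5]: (25.9+21.6)/2 × 3 = 71.25
  Sum = 684.3 µg/L·h
Tail: C_last/k_e = 21.6/0.061 = 354.098
AUC_0→∞ (intramuscular injection) = 684.3 + 354.098 = 1038.398 µg/L·h
F = (AUC_ev/D_ev)/(AUC_iv/D_iv) = (1038.398/300)/(1300/200) = 3.46133/6.5 = 0.5325

F = 0.53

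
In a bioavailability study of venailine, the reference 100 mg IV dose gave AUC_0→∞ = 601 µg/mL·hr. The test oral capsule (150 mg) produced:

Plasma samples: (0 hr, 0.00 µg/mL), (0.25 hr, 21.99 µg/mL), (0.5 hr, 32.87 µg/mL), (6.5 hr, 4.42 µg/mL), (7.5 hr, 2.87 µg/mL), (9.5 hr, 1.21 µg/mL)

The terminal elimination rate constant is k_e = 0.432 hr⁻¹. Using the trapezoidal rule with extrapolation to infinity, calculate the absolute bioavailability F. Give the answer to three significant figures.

F = 0.146

Trapezoidal AUC_0→9.5 (oral capsule):
  [0→0.25]: (0.00+21.99)/2 × 0.25 = 2.74875
  [0.25→0.5]: (21.99+32.87)/2 × 0.25 = 6.8575
  [0.5→6.5]: (32.87+4.42)/2 × 6 = 111.87
  [6.5→7.5]: (4.42+2.87)/2 × 1 = 3.645
  [7.5→9.5]: (2.87+1.21)/2 × 2 = 4.08
  Sum = 129.20125 µg/mL·hr
Tail: C_last/k_e = 1.21/0.432 = 2.801
AUC_0→∞ (oral capsule) = 129.20125 + 2.801 = 132.00225 µg/mL·hr
F = (AUC_ev/D_ev)/(AUC_iv/D_iv) = (132.00225/150)/(601/100) = 0.880015/6.01 = 0.1464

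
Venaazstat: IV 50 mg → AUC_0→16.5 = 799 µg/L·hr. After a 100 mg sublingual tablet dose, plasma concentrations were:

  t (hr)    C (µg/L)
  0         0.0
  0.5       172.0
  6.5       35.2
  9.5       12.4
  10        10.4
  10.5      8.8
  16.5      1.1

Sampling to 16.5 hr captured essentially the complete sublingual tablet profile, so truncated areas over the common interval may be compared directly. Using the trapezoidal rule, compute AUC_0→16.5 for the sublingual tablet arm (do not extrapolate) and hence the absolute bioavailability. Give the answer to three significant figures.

Trapezoidal AUC_0→16.5 (sublingual tablet):
  [0→0.5]: (0.0+172.0)/2 × 0.5 = 43.0
  [0.5→6.5]: (172.0+35.2)/2 × 6 = 621.6
  [6.5→9.5]: (35.2+12.4)/2 × 3 = 71.4
  [9.5→10]: (12.4+10.4)/2 × 0.5 = 5.7
  [10→10.5]: (10.4+8.8)/2 × 0.5 = 4.8
  [10.5→16.5]: (8.8+1.1)/2 × 6 = 29.7
  Sum = 776.2 µg/L·hr
F = (AUC_ev/D_ev)/(AUC_iv/D_iv) = (776.2/100)/(799/50) = 7.762/15.98 = 0.4857

F = 0.486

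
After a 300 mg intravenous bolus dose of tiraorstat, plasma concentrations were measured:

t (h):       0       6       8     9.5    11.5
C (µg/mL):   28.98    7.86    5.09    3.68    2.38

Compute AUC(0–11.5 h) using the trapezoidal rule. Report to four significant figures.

AUC = 136.1 µg/mL·h

Trapezoidal AUC_0→11.5:
  [0→6]: (28.98+7.86)/2 × 6 = 110.52
  [6→8]: (7.86+5.09)/2 × 2 = 12.95
  [8→9.5]: (5.09+3.68)/2 × 1.5 = 6.5775
  [9.5→11.5]: (3.68+2.38)/2 × 2 = 6.06
  Sum = 136.1075 µg/mL·h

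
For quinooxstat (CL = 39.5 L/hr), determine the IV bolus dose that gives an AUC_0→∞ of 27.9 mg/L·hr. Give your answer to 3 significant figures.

Dose = 1100 mg

Dose_iv = CL × AUC_0→∞
     = 39.5 × 27.9 = 1102.05 mg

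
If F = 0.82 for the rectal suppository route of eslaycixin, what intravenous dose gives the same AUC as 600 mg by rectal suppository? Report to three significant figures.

Systemic exposure from an extravascular dose = F × D_ev, so the equivalent IV dose is F × D_ev.
D_iv = F × D_ev = 0.82 × 600 = 492 mg

D_iv = 492 mg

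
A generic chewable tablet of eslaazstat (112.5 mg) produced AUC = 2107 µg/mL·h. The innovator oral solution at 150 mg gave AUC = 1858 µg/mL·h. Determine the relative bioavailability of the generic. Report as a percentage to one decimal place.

F_rel = (AUC_test/D_test) / (AUC_ref/D_ref)
      = (2107/112.5) / (1858/150)
      = 18.7289 / 12.3867 = 1.5120 = 151.20%

F_rel = 151.2%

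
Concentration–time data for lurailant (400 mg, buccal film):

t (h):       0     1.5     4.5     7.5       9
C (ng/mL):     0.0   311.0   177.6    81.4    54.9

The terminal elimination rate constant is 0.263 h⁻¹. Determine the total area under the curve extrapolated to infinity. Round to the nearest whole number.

AUC = 1666 ng/mL·h

Trapezoidal AUC_0→9:
  [0→1.5]: (0.0+311.0)/2 × 1.5 = 233.25
  [1.5→4.5]: (311.0+177.6)/2 × 3 = 732.9
  [4.5→7.5]: (177.6+81.4)/2 × 3 = 388.5
  [7.5→9]: (81.4+54.9)/2 × 1.5 = 102.225
  Sum = 1456.875 ng/mL·h
Extrapolated tail: C_last / k_e = 54.9 / 0.263 = 208.745
AUC_0→∞ = 1456.875 + 208.745 = 1665.62 ng/mL·h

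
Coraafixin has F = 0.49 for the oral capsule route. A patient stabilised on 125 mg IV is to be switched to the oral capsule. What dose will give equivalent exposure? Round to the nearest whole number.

For equal systemic exposure: F × D_ev = D_iv
D_ev = D_iv / F = 125 / 0.49 = 255.102 mg

D_oral = 255 mg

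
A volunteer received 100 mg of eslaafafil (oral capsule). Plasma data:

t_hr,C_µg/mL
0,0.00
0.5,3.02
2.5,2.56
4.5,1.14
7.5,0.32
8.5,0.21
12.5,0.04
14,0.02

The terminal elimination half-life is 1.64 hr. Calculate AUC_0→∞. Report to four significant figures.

Trapezoidal AUC_0→14:
  [0→0.5]: (0.00+3.02)/2 × 0.5 = 0.755
  [0.5→2.5]: (3.02+2.56)/2 × 2 = 5.58
  [2.5→4.5]: (2.56+1.14)/2 × 2 = 3.7
  [4.5→7.5]: (1.14+0.32)/2 × 3 = 2.19
  [7.5→8.5]: (0.32+0.21)/2 × 1 = 0.265
  [8.5→12.5]: (0.21+0.04)/2 × 4 = 0.5
  [12.5→14]: (0.04+0.02)/2 × 1.5 = 0.045
  Sum = 13.035 µg/mL·hr
k_e = ln2 / t½ = 0.693147 / 1.64 = 0.4227 hr^-1
Extrapolated tail: C_last / k_e = 0.02 / 0.4227 = 0.047
AUC_0→∞ = 13.035 + 0.047 = 13.082 µg/mL·hr

AUC = 13.08 µg/mL·hr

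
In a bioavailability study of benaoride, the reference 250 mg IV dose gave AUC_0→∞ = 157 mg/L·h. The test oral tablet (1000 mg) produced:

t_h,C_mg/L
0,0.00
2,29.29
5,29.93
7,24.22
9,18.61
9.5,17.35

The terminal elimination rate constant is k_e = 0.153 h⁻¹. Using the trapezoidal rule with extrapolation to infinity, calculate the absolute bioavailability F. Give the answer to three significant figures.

Trapezoidal AUC_0→9.5 (oral tablet):
  [0→2]: (0.00+29.29)/2 × 2 = 29.29
  [2→5]: (29.29+29.93)/2 × 3 = 88.83
  [5→7]: (29.93+24.22)/2 × 2 = 54.15
  [7→9]: (24.22+18.61)/2 × 2 = 42.83
  [9→9.5]: (18.61+17.35)/2 × 0.5 = 8.99
  Sum = 224.09 mg/L·h
Tail: C_last/k_e = 17.35/0.153 = 113.399
AUC_0→∞ (oral tablet) = 224.09 + 113.399 = 337.489 mg/L·h
F = (AUC_ev/D_ev)/(AUC_iv/D_iv) = (337.489/1000)/(157/250) = 0.337489/0.628 = 0.5374

F = 0.537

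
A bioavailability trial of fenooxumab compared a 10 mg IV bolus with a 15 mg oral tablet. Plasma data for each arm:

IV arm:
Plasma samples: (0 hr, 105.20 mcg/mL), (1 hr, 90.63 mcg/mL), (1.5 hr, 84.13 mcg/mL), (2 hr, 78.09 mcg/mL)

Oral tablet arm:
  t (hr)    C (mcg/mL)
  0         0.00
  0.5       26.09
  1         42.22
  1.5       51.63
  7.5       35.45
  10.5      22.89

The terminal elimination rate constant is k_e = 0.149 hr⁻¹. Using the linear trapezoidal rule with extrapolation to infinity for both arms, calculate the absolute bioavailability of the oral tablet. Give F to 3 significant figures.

Trapezoidal AUC_0→2 (IV):
  [0→1]: (105.20+90.63)/2 × 1 = 97.915
  [1→1.5]: (90.63+84.13)/2 × 0.5 = 43.69
  [1.5→2]: (84.13+78.09)/2 × 0.5 = 40.555
  Sum = 182.16 mcg/mL·hr
IV tail: 78.09/0.149 = 524.094; AUC_iv,0→∞ = 182.16 + 524.094 = 706.254 mcg/mL·hr
Trapezoidal AUC_0→10.5 (oral tablet):
  [0→0.5]: (0.00+26.09)/2 × 0.5 = 6.5225
  [0.5→1]: (26.09+42.22)/2 × 0.5 = 17.0775
  [1→1.5]: (42.22+51.63)/2 × 0.5 = 23.4625
  [1.5→7.5]: (51.63+35.45)/2 × 6 = 261.24
  [7.5→10.5]: (35.45+22.89)/2 × 3 = 87.51
  Sum = 395.8125 mcg/mL·hr
oral tablet tail: 22.89/0.149 = 153.624; AUC_ev,0→∞ = 395.8125 + 153.624 = 549.4365 mcg/mL·hr
F = (AUC_ev/D_ev)/(AUC_iv/D_iv) = (549.4365/15)/(706.254/10) = 36.6291/70.6254 = 0.5186

F = 0.519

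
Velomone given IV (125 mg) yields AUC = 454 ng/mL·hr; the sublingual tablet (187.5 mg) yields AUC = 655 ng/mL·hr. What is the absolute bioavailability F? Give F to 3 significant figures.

F = (AUC_ev / D_ev) / (AUC_iv / D_iv)
  = (655/187.5) / (454/125)
  = 3.49333 / 3.632 = 0.9618

F = 0.962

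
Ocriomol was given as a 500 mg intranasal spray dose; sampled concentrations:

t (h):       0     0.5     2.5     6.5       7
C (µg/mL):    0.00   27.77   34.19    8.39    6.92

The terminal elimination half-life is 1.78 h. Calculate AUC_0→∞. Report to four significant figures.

AUC = 175.7 µg/mL·h

Trapezoidal AUC_0→7:
  [0→0.5]: (0.00+27.77)/2 × 0.5 = 6.9425
  [0.5→2.5]: (27.77+34.19)/2 × 2 = 61.96
  [2.5→6.5]: (34.19+8.39)/2 × 4 = 85.16
  [6.5→7]: (8.39+6.92)/2 × 0.5 = 3.8275
  Sum = 157.89 µg/mL·h
k_e = ln2 / t½ = 0.693147 / 1.78 = 0.3894 h^-1
Extrapolated tail: C_last / k_e = 6.92 / 0.3894 = 17.771
AUC_0→∞ = 157.89 + 17.771 = 175.661 µg/mL·h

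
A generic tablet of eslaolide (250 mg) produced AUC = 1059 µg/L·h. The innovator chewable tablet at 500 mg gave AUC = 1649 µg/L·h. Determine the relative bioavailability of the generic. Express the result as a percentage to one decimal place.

F_rel = (AUC_test/D_test) / (AUC_ref/D_ref)
      = (1059/250) / (1649/500)
      = 4.236 / 3.298 = 1.2844 = 128.44%

F_rel = 128.4%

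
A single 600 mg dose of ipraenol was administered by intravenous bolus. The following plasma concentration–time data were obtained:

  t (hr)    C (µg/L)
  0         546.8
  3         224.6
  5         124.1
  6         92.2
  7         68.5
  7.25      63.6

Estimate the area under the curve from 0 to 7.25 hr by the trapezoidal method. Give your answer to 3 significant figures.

AUC = 1710 µg/L·hr

Trapezoidal AUC_0→7.25:
  [0→3]: (546.8+224.6)/2 × 3 = 1157.1
  [3→5]: (224.6+124.1)/2 × 2 = 348.7
  [5→6]: (124.1+92.2)/2 × 1 = 108.15
  [6→7]: (92.2+68.5)/2 × 1 = 80.35
  [7→7.25]: (68.5+63.6)/2 × 0.25 = 16.5125
  Sum = 1710.8125 µg/L·hr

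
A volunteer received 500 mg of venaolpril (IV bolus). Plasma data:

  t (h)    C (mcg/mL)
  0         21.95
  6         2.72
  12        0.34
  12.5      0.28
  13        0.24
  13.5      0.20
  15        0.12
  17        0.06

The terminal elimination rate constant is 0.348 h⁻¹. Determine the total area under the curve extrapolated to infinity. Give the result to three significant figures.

AUC = 84.2 mcg/mL·h

Trapezoidal AUC_0→17:
  [0→6]: (21.95+2.72)/2 × 6 = 74.01
  [6→12]: (2.72+0.34)/2 × 6 = 9.18
  [12→12.5]: (0.34+0.28)/2 × 0.5 = 0.155
  [12.5→13]: (0.28+0.24)/2 × 0.5 = 0.13
  [13→13.5]: (0.24+0.20)/2 × 0.5 = 0.11
  [13.5→15]: (0.20+0.12)/2 × 1.5 = 0.24
  [15→17]: (0.12+0.06)/2 × 2 = 0.18
  Sum = 84.005 mcg/mL·h
Extrapolated tail: C_last / k_e = 0.06 / 0.348 = 0.172
AUC_0→∞ = 84.005 + 0.172 = 84.177 mcg/mL·h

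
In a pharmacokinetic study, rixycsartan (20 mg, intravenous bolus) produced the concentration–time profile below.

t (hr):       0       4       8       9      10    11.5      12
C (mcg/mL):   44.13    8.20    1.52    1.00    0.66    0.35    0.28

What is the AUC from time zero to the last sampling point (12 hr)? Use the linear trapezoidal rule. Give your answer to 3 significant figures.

AUC = 127 mcg/mL·hr

Trapezoidal AUC_0→12:
  [0→4]: (44.13+8.20)/2 × 4 = 104.66
  [4→8]: (8.20+1.52)/2 × 4 = 19.44
  [8→9]: (1.52+1.00)/2 × 1 = 1.26
  [9→10]: (1.00+0.66)/2 × 1 = 0.83
  [10→11.5]: (0.66+0.35)/2 × 1.5 = 0.7575
  [11.5→12]: (0.35+0.28)/2 × 0.5 = 0.1575
  Sum = 127.105 mcg/mL·hr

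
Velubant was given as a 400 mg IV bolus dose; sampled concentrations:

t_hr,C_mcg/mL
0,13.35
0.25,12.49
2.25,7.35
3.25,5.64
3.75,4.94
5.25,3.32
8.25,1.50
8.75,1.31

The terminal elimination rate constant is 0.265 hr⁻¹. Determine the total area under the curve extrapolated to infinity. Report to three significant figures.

Trapezoidal AUC_0→8.75:
  [0→0.25]: (13.35+12.49)/2 × 0.25 = 3.23
  [0.25→2.25]: (12.49+7.35)/2 × 2 = 19.84
  [2.25→3.25]: (7.35+5.64)/2 × 1 = 6.495
  [3.25→3.75]: (5.64+4.94)/2 × 0.5 = 2.645
  [3.75→5.25]: (4.94+3.32)/2 × 1.5 = 6.195
  [5.25→8.25]: (3.32+1.50)/2 × 3 = 7.23
  [8.25→8.75]: (1.50+1.31)/2 × 0.5 = 0.7025
  Sum = 46.3375 mcg/mL·hr
Extrapolated tail: C_last / k_e = 1.31 / 0.265 = 4.943
AUC_0→∞ = 46.3375 + 4.943 = 51.2805 mcg/mL·hr

AUC = 51.3 mcg/mL·hr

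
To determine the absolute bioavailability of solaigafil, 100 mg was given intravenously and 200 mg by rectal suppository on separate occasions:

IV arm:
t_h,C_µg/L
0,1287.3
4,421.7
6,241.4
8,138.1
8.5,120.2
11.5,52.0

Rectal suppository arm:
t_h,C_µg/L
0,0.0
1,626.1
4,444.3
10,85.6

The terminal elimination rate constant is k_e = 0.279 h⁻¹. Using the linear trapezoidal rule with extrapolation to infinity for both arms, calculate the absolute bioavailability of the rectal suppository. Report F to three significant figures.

Trapezoidal AUC_0→11.5 (IV):
  [0→4]: (1287.3+421.7)/2 × 4 = 3418.0
  [4→6]: (421.7+241.4)/2 × 2 = 663.1
  [6→8]: (241.4+138.1)/2 × 2 = 379.5
  [8→8.5]: (138.1+120.2)/2 × 0.5 = 64.575
  [8.5→11.5]: (120.2+52.0)/2 × 3 = 258.3
  Sum = 4783.475 µg/L·h
IV tail: 52.0/0.279 = 186.380; AUC_iv,0→∞ = 4783.475 + 186.380 = 4969.855 µg/L·h
Trapezoidal AUC_0→10 (rectal suppository):
  [0→1]: (0.0+626.1)/2 × 1 = 313.05
  [1→4]: (626.1+444.3)/2 × 3 = 1605.6
  [4→10]: (444.3+85.6)/2 × 6 = 1589.7
  Sum = 3508.35 µg/L·h
rectal suppository tail: 85.6/0.279 = 306.810; AUC_ev,0→∞ = 3508.35 + 306.810 = 3815.16 µg/L·h
F = (AUC_ev/D_ev)/(AUC_iv/D_iv) = (3815.16/200)/(4969.855/100) = 19.0758/49.69855 = 0.3838

F = 0.384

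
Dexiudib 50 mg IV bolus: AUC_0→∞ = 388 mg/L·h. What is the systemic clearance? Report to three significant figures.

CL = 0.129 L/h

CL = Dose_iv / AUC_0→∞
   = 50 / 388 = 0.128866 L/h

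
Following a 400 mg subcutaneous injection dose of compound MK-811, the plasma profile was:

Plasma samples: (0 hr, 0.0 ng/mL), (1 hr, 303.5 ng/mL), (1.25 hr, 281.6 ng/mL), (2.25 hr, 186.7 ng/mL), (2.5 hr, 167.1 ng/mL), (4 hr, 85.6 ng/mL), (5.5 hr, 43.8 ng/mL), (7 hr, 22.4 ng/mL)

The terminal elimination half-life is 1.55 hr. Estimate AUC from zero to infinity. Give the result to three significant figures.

Trapezoidal AUC_0→7:
  [0→1]: (0.0+303.5)/2 × 1 = 151.75
  [1→1.25]: (303.5+281.6)/2 × 0.25 = 73.1375
  [1.25→2.25]: (281.6+186.7)/2 × 1 = 234.15
  [2.25→2.5]: (186.7+167.1)/2 × 0.25 = 44.225
  [2.5→4]: (167.1+85.6)/2 × 1.5 = 189.525
  [4→5.5]: (85.6+43.8)/2 × 1.5 = 97.05
  [5.5→7]: (43.8+22.4)/2 × 1.5 = 49.65
  Sum = 839.4875 ng/mL·hr
k_e = ln2 / t½ = 0.693147 / 1.55 = 0.4472 hr^-1
Extrapolated tail: C_last / k_e = 22.4 / 0.4472 = 50.089
AUC_0→∞ = 839.4875 + 50.089 = 889.5765 ng/mL·hr

AUC = 890 ng/mL·hr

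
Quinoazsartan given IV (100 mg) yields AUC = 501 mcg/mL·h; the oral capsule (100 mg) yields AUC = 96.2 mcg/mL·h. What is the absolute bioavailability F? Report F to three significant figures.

F = 0.192

F = (AUC_ev / D_ev) / (AUC_iv / D_iv)
  = (96.2/100) / (501/100)
  = 0.962 / 5.01 = 0.1920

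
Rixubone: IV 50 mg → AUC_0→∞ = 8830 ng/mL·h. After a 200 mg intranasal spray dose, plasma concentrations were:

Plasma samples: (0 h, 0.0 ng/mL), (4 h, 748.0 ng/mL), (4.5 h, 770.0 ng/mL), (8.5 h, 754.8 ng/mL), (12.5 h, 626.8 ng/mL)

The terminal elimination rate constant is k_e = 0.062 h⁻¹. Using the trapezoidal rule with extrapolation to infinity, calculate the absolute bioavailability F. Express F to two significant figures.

Trapezoidal AUC_0→12.5 (intranasal spray):
  [0→4]: (0.0+748.0)/2 × 4 = 1496.0
  [4→4.5]: (748.0+770.0)/2 × 0.5 = 379.5
  [4.5→8.5]: (770.0+754.8)/2 × 4 = 3049.6
  [8.5→12.5]: (754.8+626.8)/2 × 4 = 2763.2
  Sum = 7688.3 ng/mL·h
Tail: C_last/k_e = 626.8/0.062 = 10109.677
AUC_0→∞ (intranasal spray) = 7688.3 + 10109.677 = 17797.977 ng/mL·h
F = (AUC_ev/D_ev)/(AUC_iv/D_iv) = (17797.977/200)/(8830/50) = 88.989885/176.6 = 0.5039

F = 0.50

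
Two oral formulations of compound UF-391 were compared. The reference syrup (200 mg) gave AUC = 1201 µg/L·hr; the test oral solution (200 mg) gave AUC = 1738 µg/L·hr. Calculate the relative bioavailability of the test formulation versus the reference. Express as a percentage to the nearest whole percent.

F_rel = 145%

F_rel = (AUC_test/D_test) / (AUC_ref/D_ref)
      = (1738/200) / (1201/200)
      = 8.69 / 6.005 = 1.4471 = 144.71%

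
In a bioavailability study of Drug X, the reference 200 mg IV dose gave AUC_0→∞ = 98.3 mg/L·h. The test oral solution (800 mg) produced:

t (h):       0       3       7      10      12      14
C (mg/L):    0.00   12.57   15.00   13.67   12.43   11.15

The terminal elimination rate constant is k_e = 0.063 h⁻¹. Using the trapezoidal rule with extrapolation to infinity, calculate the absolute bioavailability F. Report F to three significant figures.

Trapezoidal AUC_0→14 (oral solution):
  [0→3]: (0.00+12.57)/2 × 3 = 18.855
  [3→7]: (12.57+15.00)/2 × 4 = 55.14
  [7→10]: (15.00+13.67)/2 × 3 = 43.005
  [10→12]: (13.67+12.43)/2 × 2 = 26.1
  [12→14]: (12.43+11.15)/2 × 2 = 23.58
  Sum = 166.68 mg/L·h
Tail: C_last/k_e = 11.15/0.063 = 176.984
AUC_0→∞ (oral solution) = 166.68 + 176.984 = 343.664 mg/L·h
F = (AUC_ev/D_ev)/(AUC_iv/D_iv) = (343.664/800)/(98.3/200) = 0.42958/0.4915 = 0.8740

F = 0.874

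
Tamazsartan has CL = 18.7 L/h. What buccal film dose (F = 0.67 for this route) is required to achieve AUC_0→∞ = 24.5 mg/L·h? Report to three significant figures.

Dose = 684 mg

Dose = CL × AUC_0→∞ / F
     = 18.7 × 24.5 / 0.67 = 683.806 mg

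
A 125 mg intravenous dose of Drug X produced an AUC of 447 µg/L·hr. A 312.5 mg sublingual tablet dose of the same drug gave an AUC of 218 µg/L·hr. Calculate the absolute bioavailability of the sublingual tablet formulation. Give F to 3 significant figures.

F = 0.195

F = (AUC_ev / D_ev) / (AUC_iv / D_iv)
  = (218/312.5) / (447/125)
  = 0.6976 / 3.576 = 0.1951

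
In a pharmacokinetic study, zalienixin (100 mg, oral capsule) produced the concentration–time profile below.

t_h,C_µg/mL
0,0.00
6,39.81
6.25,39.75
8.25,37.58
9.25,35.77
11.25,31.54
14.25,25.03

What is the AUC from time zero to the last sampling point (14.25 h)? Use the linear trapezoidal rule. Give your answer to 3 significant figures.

Trapezoidal AUC_0→14.25:
  [0→6]: (0.00+39.81)/2 × 6 = 119.43
  [6→6.25]: (39.81+39.75)/2 × 0.25 = 9.945
  [6.25→8.25]: (39.75+37.58)/2 × 2 = 77.33
  [8.25→9.25]: (37.58+35.77)/2 × 1 = 36.675
  [9.25→11.25]: (35.77+31.54)/2 × 2 = 67.31
  [11.25→14.25]: (31.54+25.03)/2 × 3 = 84.855
  Sum = 395.545 µg/mL·h

AUC = 396 µg/mL·h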